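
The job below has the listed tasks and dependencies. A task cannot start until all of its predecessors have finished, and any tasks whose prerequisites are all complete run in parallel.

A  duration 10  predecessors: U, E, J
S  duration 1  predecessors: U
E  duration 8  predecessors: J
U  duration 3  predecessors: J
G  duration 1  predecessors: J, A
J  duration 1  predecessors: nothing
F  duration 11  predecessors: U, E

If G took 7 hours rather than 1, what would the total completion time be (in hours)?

26

The binding path is J→E→A→G = 1+8+10+1 = 20; finish at 20 hours.
G lies on that path, so at 7 hours the path becomes 26 hours.
No other chain overtakes it, so the finish is 26 hours.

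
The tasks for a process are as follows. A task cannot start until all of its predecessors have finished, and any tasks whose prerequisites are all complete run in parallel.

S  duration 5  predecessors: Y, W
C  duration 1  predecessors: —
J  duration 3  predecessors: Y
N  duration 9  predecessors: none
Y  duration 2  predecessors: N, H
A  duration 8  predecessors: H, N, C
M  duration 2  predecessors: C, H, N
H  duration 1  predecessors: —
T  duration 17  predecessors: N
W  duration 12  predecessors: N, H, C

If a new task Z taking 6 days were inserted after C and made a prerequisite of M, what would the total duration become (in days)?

Originally the plan takes 26 days.
With Z inserted, M now waits for max(C, H, N, Z).
New critical path: N→T = 9+17 = 26 ⇒ 26 days.

26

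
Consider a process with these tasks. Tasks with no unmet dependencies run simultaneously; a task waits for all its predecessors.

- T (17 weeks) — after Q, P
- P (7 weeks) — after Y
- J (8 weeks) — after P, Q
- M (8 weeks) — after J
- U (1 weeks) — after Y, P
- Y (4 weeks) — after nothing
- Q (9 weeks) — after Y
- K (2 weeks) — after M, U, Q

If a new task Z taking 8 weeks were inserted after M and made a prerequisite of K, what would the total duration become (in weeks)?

39

Originally the schedule takes 31 weeks.
With Z inserted, K now waits for max(M, U, Q, Z).
New critical path: Y→Q→J→M→Z→K = 4+9+8+8+8+2 = 39 ⇒ 39 weeks.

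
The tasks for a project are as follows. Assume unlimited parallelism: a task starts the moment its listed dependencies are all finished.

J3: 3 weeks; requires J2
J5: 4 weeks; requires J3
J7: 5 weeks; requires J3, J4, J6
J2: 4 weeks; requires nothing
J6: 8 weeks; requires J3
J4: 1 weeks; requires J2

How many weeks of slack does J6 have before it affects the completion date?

0

Critical path: J2→J3→J6→J7 = 4+3+8+5 = 20, so the finish is 20 weeks.
The longest chain containing J6 totals 20 weeks.
Slack of J6 = 7 − 7 = 0 weeks.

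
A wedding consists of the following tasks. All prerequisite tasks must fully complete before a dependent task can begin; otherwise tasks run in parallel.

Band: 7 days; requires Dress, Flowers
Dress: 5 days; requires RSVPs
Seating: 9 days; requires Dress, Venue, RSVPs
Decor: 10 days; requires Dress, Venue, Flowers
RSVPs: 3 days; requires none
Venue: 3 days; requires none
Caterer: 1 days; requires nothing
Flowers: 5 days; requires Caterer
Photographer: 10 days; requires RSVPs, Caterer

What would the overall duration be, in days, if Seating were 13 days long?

21

As given, the longest chain is RSVPs→Dress→Decor = 3+5+10 = 18, so the finish is 18 days.
Seating is off the critical path — its longest chain is 17 days, giving 1 of slack.
New critical path: RSVPs→Dress→Seating = 3+5+13 = 21 ⇒ 21 days.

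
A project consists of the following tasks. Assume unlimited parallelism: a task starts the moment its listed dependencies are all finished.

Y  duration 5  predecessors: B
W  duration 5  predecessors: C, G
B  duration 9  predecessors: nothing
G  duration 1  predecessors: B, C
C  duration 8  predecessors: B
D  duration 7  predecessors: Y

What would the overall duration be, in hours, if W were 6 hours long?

Baseline: B→C→G→W = 9+8+1+5 = 23 → 23 hours.
W is on the critical path; changing it to 6 makes that path 24 hours.
That remains the longest chain; total 24 hours.

24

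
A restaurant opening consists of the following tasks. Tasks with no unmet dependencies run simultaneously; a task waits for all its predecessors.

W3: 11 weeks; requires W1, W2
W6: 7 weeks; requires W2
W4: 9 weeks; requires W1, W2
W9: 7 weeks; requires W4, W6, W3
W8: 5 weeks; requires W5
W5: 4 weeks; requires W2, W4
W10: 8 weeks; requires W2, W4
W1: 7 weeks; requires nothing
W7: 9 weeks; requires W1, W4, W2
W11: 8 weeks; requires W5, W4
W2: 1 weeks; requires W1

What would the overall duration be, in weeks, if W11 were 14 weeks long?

35

As given, the longest chain is W1→W2→W4→W5→W11 = 7+1+9+4+8 = 29, so the finish is 29 weeks.
W11 is on the critical path; changing it to 14 makes that path 35 weeks.
That remains the longest chain; total 35 weeks.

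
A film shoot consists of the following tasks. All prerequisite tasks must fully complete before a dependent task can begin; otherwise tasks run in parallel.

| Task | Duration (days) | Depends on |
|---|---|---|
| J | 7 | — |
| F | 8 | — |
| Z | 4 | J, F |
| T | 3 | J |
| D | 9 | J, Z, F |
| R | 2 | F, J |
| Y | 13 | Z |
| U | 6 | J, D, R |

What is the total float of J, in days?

1

F→Z→D→U = 8+4+9+6 = 27 sets the makespan at 27 days.
Longest path through J: 26 days (earliest finish 7, latest finish 8).
Float = 27 − 26 = 1.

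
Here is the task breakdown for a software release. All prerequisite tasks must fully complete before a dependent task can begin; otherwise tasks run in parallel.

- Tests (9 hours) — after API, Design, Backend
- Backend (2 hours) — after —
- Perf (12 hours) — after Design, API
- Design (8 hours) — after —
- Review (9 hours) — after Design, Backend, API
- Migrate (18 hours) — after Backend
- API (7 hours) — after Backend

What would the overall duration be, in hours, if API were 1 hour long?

Critical path before the change: Backend→API→Perf = 2+7+12 = 21 giving 21 hours.
API is on the critical path; changing it to 1 makes that path 15 hours.
Now Design→Perf = 8+12 = 20 is longest, so the finish becomes 20 hours.

20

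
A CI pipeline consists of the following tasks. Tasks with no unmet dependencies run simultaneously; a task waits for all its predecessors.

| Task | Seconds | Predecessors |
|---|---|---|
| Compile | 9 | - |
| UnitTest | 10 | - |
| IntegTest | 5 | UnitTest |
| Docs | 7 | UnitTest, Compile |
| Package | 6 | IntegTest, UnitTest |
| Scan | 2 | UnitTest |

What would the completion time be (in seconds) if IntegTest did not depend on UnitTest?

Original critical path: UnitTest→IntegTest→Package = 10+5+6 = 21 ⇒ 21 seconds.
Without UnitTest→IntegTest, IntegTest's earliest start moves from 10 to 0.
The longest chain is now UnitTest→Docs = 10+7 = 17, so the CI pipeline takes 17 seconds.

17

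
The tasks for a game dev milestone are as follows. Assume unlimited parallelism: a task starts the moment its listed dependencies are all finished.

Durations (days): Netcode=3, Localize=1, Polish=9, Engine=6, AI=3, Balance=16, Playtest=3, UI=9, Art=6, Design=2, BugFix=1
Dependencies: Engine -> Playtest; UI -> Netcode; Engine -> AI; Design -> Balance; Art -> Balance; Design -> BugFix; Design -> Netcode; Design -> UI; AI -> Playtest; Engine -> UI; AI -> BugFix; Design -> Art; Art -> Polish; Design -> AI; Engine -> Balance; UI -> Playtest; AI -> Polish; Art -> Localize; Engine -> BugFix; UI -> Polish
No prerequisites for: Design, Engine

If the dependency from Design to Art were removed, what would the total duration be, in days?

24

Original critical path: Design→Art→Balance = 2+6+16 = 24 ⇒ 24 days.
Without Design→Art, Art's earliest start moves from 2 to 0.
After: Engine→UI→Polish = 6+9+9 = 24 → 24 days.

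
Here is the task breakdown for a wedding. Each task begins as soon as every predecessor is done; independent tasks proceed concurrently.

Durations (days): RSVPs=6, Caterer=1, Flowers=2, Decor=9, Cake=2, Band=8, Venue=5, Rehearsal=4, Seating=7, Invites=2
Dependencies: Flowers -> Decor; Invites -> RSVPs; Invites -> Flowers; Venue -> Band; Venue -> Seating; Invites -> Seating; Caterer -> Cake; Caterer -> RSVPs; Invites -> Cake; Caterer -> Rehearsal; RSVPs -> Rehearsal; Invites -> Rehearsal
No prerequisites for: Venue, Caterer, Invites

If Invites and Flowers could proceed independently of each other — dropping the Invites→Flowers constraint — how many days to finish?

Original critical path: Venue→Band = 5+8 = 13 ⇒ 13 days.
Without Invites→Flowers, Flowers's earliest start moves from 2 to 0.
New critical path: Venue→Band = 5+8 = 13 ⇒ 13 days.

13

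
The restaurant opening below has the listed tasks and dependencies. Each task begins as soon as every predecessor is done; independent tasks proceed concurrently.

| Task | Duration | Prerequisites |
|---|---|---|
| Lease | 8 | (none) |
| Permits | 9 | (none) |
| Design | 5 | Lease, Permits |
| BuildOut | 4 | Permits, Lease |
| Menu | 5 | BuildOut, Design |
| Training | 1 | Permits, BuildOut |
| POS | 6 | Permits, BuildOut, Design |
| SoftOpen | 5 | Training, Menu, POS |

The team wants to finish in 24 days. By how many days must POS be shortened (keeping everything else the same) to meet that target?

1

Current finish: 25 days; target: 24.
POS is on every critical path, so each day cut from POS cuts the finish by one (this holds down to a finish of 24).
Need 25 − 24 = 1 day off POS → POS becomes 5 days, finish becomes 24.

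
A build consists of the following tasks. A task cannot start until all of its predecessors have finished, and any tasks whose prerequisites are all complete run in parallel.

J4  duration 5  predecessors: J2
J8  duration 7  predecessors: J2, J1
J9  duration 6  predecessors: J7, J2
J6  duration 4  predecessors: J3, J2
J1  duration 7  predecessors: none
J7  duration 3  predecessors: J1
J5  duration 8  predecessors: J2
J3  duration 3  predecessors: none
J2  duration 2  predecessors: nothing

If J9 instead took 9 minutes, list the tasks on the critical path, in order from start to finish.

The binding path is J1→J7→J9 = 7+3+6 = 16; finish at 16 minutes.
J9 lies on that path, so at 9 minutes the path becomes 19 minutes.
No other chain overtakes it, so the finish is 19 minutes.

J1, J7, J9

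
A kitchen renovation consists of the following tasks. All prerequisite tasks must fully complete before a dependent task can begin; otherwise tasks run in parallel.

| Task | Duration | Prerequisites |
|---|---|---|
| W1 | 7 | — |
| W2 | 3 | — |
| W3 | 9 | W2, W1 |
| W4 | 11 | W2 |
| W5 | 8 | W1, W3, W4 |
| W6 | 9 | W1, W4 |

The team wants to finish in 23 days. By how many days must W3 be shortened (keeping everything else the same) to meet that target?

Current finish: 24 days; target: 23.
W3 is on every critical path, so each day cut from W3 cuts the finish by one (this holds down to a finish of 23).
Need 24 − 23 = 1 day off W3 → W3 becomes 8 days, finish becomes 23.

1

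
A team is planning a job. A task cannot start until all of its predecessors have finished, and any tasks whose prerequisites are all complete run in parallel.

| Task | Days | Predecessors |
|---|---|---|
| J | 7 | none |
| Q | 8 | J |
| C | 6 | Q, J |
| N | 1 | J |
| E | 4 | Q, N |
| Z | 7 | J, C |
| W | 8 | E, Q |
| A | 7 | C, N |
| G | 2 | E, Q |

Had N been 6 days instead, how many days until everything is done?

Actual critical path: J→Q→C→Z = 7+8+6+7 = 28 ⇒ 28 days.
The longest path through N is only 20 days, so N has float 8.
The critical path is still J→Q→C→Z; finish is now 28 days.

28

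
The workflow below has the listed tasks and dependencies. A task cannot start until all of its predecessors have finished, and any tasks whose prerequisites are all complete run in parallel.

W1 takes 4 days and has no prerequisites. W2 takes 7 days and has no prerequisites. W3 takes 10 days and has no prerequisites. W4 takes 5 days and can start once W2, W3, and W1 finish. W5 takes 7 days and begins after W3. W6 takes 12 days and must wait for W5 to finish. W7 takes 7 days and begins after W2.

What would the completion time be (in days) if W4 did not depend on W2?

Before: longest chain W3→W5→W6 = 10+7+12 = 29, finish 29.
Dropping W2→W4 doesn't change W4's earliest start (10); another predecessor still binds.
New critical path: W3→W5→W6 = 10+7+12 = 29 ⇒ 29 days.

29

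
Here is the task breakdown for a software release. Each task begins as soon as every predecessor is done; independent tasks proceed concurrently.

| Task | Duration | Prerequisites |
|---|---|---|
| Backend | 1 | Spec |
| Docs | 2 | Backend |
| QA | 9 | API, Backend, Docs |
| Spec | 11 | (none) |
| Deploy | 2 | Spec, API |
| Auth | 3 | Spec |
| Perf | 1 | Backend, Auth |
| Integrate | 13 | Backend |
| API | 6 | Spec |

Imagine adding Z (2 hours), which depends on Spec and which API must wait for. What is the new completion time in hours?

28

Originally the plan takes 26 hours.
With Z inserted, API now waits for max(Spec, Z).
New critical path: Spec→Z→API→QA = 11+2+6+9 = 28 ⇒ 28 hours.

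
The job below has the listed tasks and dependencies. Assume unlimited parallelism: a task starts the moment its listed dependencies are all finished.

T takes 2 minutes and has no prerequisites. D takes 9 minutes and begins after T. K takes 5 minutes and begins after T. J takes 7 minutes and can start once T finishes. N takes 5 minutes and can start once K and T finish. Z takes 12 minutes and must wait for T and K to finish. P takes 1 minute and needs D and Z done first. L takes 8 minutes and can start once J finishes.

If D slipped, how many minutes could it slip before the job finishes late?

T→K→Z→P = 2+5+12+1 = 20 sets the makespan at 20 minutes.
D finishes as early as 11 and must finish by 19.
Slack of D = 10 − 2 = 8 minutes.

8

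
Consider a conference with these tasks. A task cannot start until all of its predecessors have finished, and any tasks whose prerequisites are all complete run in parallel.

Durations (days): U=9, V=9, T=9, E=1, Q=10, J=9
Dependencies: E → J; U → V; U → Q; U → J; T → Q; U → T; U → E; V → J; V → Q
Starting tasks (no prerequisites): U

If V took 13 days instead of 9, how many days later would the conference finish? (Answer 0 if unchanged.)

4

As given, the longest chain is U→V→Q = 9+9+10 = 28, so the finish is 28 days.
V is on the critical path; changing it to 13 makes that path 32 days.
No other chain overtakes it, so the finish is 32 days.
Change in finish: 32 − 28 = +4 days.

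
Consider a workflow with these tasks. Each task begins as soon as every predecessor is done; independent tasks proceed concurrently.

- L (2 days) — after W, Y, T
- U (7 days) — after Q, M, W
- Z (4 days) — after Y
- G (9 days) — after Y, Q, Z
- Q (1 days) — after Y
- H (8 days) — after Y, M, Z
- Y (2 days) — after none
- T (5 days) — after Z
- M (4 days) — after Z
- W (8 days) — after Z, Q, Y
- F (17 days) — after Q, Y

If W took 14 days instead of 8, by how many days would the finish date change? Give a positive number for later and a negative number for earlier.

6

Baseline: Y→Z→W→U = 2+4+8+7 = 21 → 21 days.
W is on the critical path; changing it to 14 makes that path 27 days.
No other chain overtakes it, so the finish is 27 days.
Change in finish: 27 − 21 = +6 days.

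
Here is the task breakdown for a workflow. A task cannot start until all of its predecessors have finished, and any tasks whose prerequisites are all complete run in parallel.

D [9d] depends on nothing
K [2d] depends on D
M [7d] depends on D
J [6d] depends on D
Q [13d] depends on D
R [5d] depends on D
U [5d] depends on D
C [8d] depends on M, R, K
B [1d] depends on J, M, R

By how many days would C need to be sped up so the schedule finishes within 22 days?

2

Current finish: 24 days; target: 22.
C is on every critical path, so each day cut from C cuts the finish by one (this holds down to a finish of 22).
Need 24 − 22 = 2 days off C → C becomes 6 days, finish becomes 22.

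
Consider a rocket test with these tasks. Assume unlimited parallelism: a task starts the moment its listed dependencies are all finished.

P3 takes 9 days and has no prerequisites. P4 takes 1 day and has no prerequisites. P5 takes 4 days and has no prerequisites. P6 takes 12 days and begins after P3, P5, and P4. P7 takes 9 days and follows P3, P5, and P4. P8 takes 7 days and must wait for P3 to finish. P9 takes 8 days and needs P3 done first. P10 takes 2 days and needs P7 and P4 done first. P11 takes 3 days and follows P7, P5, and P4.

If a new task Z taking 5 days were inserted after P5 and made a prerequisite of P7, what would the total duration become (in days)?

21

Originally the job takes 21 days.
With Z inserted, P7 now waits for max(P3, P5, P4, Z).
New critical path: P3→P6 = 9+12 = 21 ⇒ 21 days.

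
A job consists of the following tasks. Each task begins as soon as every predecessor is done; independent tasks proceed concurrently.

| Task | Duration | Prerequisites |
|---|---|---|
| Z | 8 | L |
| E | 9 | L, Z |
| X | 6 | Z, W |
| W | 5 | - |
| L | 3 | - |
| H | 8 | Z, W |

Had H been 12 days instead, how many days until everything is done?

Critical path before the change: L→Z→E = 3+8+9 = 20 giving 20 days.
H has 1 day of float (longest path through it is 19).
Now L→Z→H = 3+8+12 = 23 is longest, so the finish becomes 23 days.

23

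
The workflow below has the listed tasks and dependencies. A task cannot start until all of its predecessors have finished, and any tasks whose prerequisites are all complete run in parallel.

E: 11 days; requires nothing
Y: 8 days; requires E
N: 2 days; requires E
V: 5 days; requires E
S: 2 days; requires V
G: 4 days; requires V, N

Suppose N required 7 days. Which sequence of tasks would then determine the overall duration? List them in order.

Baseline: E→V→G = 11+5+4 = 20 → 20 days.
The longest path through N is only 17 days, so N has float 3.
Now E→N→G = 11+7+4 = 22 is longest, so the finish becomes 22 days.

E, N, G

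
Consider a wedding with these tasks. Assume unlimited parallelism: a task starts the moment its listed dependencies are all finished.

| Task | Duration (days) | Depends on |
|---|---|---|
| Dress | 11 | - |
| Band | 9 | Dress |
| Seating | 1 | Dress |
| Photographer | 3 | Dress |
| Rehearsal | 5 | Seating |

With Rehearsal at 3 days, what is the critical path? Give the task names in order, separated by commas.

Baseline: Dress→Band = 11+9 = 20 → 20 days.
Rehearsal has 3 days of float (longest path through it is 17).
The critical path is still Dress→Band; finish is now 20 days.

Dress, Band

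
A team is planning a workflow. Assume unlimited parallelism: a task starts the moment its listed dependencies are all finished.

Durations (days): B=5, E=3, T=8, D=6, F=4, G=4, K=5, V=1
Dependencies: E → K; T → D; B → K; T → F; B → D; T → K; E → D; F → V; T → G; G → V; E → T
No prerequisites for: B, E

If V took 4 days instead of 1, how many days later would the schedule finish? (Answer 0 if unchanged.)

2

Actual critical path: E→T→D = 3+8+6 = 17 ⇒ 17 days.
V is off the critical path — its longest chain is 16 days, giving 1 of slack.
The binding chain switches to E→T→F→V = 3+8+4+4 = 19; finish 19 days.
Change in finish: 19 − 17 = +2 days.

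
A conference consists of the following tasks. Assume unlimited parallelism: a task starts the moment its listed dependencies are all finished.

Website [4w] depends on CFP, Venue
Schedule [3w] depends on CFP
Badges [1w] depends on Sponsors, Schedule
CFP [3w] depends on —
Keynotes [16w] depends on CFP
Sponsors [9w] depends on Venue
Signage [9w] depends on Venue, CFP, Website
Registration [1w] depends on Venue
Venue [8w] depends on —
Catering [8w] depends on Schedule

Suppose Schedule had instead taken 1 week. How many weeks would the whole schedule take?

As given, the longest chain is Venue→Website→Signage = 8+4+9 = 21, so the finish is 21 weeks.
Schedule has 7 weeks of float (longest path through it is 14).
The critical path is still Venue→Website→Signage; finish is now 21 weeks.

21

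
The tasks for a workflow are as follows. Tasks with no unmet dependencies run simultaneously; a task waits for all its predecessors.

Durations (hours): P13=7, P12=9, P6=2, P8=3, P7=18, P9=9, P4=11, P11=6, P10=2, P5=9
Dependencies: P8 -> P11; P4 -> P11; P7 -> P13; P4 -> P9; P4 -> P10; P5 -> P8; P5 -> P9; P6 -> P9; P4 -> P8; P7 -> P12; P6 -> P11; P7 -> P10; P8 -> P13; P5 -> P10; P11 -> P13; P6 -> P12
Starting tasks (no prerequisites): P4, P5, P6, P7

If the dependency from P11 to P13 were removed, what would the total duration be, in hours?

Original critical path: P4→P8→P11→P13 = 11+3+6+7 = 27 ⇒ 27 hours.
Without P11→P13, P13's earliest start moves from 20 to 18.
After: P7→P12 = 18+9 = 27 → 27 hours.

27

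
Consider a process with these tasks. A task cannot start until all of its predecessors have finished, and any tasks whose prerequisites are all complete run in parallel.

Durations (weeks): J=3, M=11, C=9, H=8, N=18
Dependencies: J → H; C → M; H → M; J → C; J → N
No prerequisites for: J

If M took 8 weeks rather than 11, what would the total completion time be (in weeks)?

21

Actual critical path: J→C→M = 3+9+11 = 23 ⇒ 23 weeks.
Since M is critical, the -3 change carries straight to that chain (now 20 weeks).
Now J→N = 3+18 = 21 is longest, so the finish becomes 21 weeks.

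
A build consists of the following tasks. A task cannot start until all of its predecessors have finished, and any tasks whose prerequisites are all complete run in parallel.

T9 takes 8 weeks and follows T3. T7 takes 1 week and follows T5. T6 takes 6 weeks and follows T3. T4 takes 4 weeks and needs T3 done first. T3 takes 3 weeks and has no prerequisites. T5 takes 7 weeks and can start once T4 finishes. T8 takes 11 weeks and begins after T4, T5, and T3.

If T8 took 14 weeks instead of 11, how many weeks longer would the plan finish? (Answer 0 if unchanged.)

3

Baseline: T3→T4→T5→T8 = 3+4+7+11 = 25 → 25 weeks.
T8 lies on that path, so at 14 weeks the path becomes 28 weeks.
No other chain overtakes it, so the finish is 28 weeks.
Change in finish: 28 − 25 = +3 weeks.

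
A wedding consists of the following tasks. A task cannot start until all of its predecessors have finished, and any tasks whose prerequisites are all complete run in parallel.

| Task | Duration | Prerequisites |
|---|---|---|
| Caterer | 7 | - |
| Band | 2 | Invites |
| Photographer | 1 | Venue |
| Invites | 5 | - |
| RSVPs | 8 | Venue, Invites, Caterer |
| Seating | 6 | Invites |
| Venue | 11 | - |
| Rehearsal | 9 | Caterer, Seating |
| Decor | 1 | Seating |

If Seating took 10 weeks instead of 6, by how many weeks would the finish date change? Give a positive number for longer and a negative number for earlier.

Actual critical path: Invites→Seating→Rehearsal = 5+6+9 = 20 ⇒ 20 weeks.
Seating is on the critical path; changing it to 10 makes that path 24 weeks.
That remains the longest chain; total 24 weeks.
Change in finish: 24 − 20 = +4 weeks.

4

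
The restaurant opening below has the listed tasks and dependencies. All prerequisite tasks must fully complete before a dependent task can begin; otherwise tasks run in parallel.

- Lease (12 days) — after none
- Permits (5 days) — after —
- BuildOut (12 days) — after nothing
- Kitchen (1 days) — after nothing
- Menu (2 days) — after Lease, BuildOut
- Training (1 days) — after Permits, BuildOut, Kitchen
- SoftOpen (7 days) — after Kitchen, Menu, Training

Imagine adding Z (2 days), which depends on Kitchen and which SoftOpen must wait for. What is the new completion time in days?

21

Originally the project takes 21 days.
With Z inserted, SoftOpen now waits for max(Kitchen, Menu, Training, Z).
New critical path: Lease→Menu→SoftOpen = 12+2+7 = 21 ⇒ 21 days.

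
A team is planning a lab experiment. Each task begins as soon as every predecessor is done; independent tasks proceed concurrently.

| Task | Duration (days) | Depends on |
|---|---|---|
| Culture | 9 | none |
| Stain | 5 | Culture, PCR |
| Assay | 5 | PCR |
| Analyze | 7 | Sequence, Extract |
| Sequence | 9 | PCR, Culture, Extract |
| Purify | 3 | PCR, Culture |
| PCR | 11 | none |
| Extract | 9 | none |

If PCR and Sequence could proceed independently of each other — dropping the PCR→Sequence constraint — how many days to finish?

With the dependency in place, PCR→Sequence→Analyze = 11+9+7 = 27 sets the finish at 27 days.
Without PCR→Sequence, Sequence's earliest start moves from 11 to 9.
New critical path: Culture→Sequence→Analyze = 9+9+7 = 25 ⇒ 25 days.

25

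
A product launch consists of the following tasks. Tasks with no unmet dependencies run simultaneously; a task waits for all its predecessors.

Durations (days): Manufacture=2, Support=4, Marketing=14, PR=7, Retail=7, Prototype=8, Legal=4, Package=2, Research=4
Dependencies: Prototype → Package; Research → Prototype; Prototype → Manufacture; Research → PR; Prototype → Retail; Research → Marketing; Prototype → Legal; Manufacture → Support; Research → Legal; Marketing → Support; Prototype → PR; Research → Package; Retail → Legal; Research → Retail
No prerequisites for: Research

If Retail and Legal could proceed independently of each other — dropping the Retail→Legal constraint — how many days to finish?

With the dependency in place, Research→Prototype→Retail→Legal = 4+8+7+4 = 23 sets the finish at 23 days.
Without Retail→Legal, Legal's earliest start moves from 19 to 12.
After: Research→Marketing→Support = 4+14+4 = 22 → 22 days.

22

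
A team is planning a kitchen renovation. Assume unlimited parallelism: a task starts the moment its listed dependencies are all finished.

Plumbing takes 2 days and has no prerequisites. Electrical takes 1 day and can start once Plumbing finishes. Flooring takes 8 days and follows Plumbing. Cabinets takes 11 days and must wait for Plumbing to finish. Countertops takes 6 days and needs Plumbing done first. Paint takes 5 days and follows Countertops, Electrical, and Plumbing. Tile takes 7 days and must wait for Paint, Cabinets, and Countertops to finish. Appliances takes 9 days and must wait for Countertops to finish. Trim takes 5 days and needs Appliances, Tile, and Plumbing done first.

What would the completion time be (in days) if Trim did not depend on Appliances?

Before: longest chain Plumbing→Cabinets→Tile→Trim = 2+11+7+5 = 25, finish 25.
Dropping Appliances→Trim doesn't change Trim's earliest start (20); another predecessor still binds.
New critical path: Plumbing→Cabinets→Tile→Trim = 2+11+7+5 = 25 ⇒ 25 days.

25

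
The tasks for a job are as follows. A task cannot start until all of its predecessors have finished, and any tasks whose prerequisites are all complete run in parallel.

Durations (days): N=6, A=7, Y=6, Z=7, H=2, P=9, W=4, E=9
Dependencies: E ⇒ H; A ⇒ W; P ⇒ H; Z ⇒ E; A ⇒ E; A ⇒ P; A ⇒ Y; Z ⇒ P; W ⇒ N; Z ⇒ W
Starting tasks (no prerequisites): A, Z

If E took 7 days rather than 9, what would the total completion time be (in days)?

Actual critical path: Z→E→H = 7+9+2 = 18 ⇒ 18 days.
E lies on that path, so at 7 days the path becomes 16 days.
Now A→P→H = 7+9+2 = 18 is longest, so the finish becomes 18 days.

18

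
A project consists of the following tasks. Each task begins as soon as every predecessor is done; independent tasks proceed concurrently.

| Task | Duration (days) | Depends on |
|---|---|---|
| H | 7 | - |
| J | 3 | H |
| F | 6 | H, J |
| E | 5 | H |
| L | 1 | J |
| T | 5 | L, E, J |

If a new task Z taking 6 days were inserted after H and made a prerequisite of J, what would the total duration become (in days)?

22

Originally the job takes 17 days.
With Z inserted, J now waits for max(H, Z).
New critical path: H→Z→J→F = 7+6+3+6 = 22 ⇒ 22 days.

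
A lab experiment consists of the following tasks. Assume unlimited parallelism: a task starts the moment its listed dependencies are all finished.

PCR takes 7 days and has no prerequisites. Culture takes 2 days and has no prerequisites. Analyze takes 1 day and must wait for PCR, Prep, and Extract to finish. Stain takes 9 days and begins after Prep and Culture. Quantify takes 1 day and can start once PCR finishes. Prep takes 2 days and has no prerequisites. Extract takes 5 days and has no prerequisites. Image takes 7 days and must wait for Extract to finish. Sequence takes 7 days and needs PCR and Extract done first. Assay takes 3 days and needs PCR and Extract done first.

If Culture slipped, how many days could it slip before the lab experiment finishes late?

The longest chain is PCR→Sequence = 7+7 = 14; overall finish 14 days.
The longest chain containing Culture totals 11 days.
Float = 14 − 11 = 3.

3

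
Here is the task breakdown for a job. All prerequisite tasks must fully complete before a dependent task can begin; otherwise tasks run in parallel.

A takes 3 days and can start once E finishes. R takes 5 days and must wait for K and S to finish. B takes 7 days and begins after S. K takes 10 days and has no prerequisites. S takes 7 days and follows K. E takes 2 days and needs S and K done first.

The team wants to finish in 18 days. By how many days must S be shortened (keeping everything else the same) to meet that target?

Current finish: 24 days; target: 18.
S is on every critical path, so each day cut from S cuts the finish by one (this holds down to a finish of 18).
Need 24 − 18 = 6 days off S → S becomes 1 day, finish becomes 18.

6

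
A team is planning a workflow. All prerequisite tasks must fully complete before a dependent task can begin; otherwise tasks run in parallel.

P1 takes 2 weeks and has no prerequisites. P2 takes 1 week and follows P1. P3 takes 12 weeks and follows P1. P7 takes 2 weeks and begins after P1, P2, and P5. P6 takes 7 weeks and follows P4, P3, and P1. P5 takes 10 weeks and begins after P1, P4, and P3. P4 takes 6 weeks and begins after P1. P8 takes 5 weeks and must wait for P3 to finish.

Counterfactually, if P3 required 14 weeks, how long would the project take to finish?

28

Critical path before the change: P1→P3→P5→P7 = 2+12+10+2 = 26 giving 26 weeks.
P3 is on the critical path; changing it to 14 makes that path 28 weeks.
That remains the longest chain; total 28 weeks.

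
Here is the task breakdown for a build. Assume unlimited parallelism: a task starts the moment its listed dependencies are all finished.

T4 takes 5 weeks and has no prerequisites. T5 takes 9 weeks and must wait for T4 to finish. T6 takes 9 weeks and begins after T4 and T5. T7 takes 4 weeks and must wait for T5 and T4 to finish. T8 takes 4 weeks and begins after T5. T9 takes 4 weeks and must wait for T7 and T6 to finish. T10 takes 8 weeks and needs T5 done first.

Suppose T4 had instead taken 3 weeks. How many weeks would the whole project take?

Critical path before the change: T4→T5→T6→T9 = 5+9+9+4 = 27 giving 27 weeks.
Since T4 is critical, the -2 change carries straight to that chain (now 25 weeks).
That remains the longest chain; total 25 weeks.

25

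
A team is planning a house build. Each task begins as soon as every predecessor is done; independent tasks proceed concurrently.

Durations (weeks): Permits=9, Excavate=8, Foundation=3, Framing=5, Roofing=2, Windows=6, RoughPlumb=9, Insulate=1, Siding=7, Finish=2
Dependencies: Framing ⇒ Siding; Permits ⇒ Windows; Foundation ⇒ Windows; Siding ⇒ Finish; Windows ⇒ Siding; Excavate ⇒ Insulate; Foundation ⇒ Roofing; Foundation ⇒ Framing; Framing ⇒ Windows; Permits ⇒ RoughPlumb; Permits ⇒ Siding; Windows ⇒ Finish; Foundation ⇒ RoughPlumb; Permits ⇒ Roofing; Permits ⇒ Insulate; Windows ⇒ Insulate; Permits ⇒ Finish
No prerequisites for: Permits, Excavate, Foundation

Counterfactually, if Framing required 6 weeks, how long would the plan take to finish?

24

As given, the longest chain is Permits→Windows→Siding→Finish = 9+6+7+2 = 24, so the finish is 24 weeks.
Framing is off the critical path — its longest chain is 23 weeks, giving 1 of slack.
No other chain overtakes it, so the finish is 24 weeks.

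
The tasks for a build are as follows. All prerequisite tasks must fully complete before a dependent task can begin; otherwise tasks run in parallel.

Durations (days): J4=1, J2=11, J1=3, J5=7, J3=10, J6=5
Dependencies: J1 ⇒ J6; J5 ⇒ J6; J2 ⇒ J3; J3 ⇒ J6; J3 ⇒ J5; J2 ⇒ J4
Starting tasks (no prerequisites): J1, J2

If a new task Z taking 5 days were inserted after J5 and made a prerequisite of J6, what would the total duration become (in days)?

Originally the plan takes 33 days.
With Z inserted, J6 now waits for max(J1, J5, J3, Z).
New critical path: J2→J3→J5→Z→J6 = 11+10+7+5+5 = 38 ⇒ 38 days.

38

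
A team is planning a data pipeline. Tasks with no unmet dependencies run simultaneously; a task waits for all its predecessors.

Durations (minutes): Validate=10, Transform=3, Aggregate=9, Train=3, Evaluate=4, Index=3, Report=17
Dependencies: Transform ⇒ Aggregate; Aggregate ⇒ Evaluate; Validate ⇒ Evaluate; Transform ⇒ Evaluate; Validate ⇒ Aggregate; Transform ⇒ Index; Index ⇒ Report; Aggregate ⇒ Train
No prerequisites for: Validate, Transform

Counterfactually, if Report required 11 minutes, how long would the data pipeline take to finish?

Baseline: Transform→Index→Report = 3+3+17 = 23 → 23 minutes.
Report is on the critical path; changing it to 11 makes that path 17 minutes.
The binding chain switches to Validate→Aggregate→Evaluate = 10+9+4 = 23; finish 23 minutes.

23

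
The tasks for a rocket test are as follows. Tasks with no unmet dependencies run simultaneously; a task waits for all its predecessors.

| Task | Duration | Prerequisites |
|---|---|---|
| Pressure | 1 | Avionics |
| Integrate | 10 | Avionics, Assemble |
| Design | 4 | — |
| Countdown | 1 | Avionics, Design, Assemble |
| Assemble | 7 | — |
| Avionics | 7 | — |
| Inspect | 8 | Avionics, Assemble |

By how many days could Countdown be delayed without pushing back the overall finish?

9

The longest chain is Avionics→Integrate = 7+10 = 17; overall finish 17 days.
The longest chain containing Countdown totals 8 days.
So Countdown can slip 17 − 8 = 9 days.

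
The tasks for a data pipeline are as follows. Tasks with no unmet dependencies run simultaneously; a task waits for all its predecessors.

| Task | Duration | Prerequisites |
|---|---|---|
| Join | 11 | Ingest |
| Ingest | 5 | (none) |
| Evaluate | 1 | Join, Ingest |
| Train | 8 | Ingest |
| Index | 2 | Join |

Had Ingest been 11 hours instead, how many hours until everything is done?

Actual critical path: Ingest→Join→Index = 5+11+2 = 18 ⇒ 18 hours.
Ingest lies on that path, so at 11 hours the path becomes 24 hours.
No other chain overtakes it, so the finish is 24 hours.

24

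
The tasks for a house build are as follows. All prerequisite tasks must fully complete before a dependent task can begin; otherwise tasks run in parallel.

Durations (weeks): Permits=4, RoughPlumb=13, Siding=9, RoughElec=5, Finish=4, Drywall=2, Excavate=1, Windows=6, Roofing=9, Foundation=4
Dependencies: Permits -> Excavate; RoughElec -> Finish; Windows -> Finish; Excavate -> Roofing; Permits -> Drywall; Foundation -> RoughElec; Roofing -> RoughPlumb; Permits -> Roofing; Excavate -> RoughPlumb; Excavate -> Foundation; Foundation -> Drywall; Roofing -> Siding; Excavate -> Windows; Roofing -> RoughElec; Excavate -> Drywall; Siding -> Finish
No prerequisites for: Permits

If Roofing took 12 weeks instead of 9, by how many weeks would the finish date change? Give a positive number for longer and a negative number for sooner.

The binding path is Permits→Excavate→Roofing→RoughPlumb = 4+1+9+13 = 27; finish at 27 weeks.
Roofing is on the critical path; changing it to 12 makes that path 30 weeks.
No other chain overtakes it, so the finish is 30 weeks.
Change in finish: 30 − 27 = +3 weeks.

3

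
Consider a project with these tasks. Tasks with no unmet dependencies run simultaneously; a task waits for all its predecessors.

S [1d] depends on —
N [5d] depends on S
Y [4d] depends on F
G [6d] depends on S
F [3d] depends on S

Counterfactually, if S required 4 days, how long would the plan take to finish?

11

Actual critical path: S→F→Y = 1+3+4 = 8 ⇒ 8 days.
S lies on that path, so at 4 days the path becomes 11 days.
No other chain overtakes it, so the finish is 11 days.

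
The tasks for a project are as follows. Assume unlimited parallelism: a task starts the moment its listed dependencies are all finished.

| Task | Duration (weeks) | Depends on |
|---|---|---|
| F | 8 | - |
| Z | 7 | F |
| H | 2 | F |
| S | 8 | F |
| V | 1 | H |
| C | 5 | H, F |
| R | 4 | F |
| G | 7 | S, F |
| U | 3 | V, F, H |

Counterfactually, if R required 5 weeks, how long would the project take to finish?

23

The binding path is F→S→G = 8+8+7 = 23; finish at 23 weeks.
The longest path through R is only 12 weeks, so R has float 11.
The critical path is still F→S→G; finish is now 23 weeks.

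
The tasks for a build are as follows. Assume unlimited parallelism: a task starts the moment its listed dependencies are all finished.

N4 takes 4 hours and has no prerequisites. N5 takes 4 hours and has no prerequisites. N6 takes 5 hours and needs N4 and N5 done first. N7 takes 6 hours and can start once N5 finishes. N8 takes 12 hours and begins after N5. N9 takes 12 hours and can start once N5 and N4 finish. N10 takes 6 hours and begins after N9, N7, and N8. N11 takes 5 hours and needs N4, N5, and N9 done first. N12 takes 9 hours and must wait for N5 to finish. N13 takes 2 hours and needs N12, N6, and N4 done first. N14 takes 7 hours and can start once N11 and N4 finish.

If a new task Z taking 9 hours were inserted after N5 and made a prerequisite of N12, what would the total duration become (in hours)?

Originally the project takes 28 hours.
With Z inserted, N12 now waits for max(N5, Z).
New critical path: N4→N9→N11→N14 = 4+12+5+7 = 28 ⇒ 28 hours.

28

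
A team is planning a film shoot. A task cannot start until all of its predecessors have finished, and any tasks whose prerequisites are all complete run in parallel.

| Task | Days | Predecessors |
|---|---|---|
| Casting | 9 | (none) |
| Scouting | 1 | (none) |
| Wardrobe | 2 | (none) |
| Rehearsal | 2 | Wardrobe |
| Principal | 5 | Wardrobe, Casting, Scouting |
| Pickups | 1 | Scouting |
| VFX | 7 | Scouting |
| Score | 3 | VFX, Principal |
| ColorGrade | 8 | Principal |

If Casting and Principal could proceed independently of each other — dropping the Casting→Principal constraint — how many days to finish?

With the dependency in place, Casting→Principal→ColorGrade = 9+5+8 = 22 sets the finish at 22 days.
Without Casting→Principal, Principal's earliest start moves from 9 to 2.
The longest chain is now Wardrobe→Principal→ColorGrade = 2+5+8 = 15, so the job takes 15 days.

15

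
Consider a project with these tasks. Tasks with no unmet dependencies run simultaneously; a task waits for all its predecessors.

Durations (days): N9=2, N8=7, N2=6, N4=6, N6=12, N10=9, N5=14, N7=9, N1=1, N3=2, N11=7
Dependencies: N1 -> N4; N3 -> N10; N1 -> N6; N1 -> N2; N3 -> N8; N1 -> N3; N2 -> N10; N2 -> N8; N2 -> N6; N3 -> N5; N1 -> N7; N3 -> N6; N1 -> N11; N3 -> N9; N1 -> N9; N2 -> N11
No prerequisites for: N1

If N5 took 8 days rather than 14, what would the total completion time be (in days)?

19

The binding path is N1→N2→N6 = 1+6+12 = 19; finish at 19 days.
The longest path through N5 is only 17 days, so N5 has float 2.
No other chain overtakes it, so the finish is 19 days.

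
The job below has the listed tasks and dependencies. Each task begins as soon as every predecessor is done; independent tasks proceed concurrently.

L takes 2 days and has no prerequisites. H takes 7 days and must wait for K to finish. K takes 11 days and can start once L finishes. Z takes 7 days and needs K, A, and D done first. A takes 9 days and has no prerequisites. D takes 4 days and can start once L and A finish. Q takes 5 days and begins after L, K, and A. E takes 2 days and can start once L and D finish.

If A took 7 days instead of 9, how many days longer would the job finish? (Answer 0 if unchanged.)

0

As given, the longest chain is A→D→Z = 9+4+7 = 20, so the finish is 20 days.
A lies on that path, so at 7 days the path becomes 18 days.
The binding chain switches to L→K→H = 2+11+7 = 20; finish 20 days.
Change in finish: 20 − 20 = +0 days.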